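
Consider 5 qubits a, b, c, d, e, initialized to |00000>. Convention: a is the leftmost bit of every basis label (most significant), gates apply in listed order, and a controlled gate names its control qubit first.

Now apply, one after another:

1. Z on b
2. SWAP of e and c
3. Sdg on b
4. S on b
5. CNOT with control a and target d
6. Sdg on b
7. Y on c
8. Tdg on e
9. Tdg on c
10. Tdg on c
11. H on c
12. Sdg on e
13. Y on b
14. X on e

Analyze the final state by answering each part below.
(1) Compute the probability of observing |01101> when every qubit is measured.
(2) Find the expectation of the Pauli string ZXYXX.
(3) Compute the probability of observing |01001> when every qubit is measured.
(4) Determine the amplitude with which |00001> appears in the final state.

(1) A full measurement returns |01101> with probability 1/2.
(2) In the final state, ZXYXX has expectation 0.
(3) A full measurement returns |01001> with probability 1/2.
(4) The amplitude on |00001> is 0.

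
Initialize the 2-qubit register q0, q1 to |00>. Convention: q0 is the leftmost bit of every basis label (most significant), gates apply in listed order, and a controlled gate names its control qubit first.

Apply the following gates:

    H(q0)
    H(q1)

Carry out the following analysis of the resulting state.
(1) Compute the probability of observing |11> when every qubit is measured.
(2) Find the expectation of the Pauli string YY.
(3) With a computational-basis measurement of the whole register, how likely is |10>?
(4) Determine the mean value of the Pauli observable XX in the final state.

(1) The probability of measuring |11> is 1/4.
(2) The expectation value of YY is 0.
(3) Outcome |10> occurs with probability 1/4.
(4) The expectation value of XX is 1.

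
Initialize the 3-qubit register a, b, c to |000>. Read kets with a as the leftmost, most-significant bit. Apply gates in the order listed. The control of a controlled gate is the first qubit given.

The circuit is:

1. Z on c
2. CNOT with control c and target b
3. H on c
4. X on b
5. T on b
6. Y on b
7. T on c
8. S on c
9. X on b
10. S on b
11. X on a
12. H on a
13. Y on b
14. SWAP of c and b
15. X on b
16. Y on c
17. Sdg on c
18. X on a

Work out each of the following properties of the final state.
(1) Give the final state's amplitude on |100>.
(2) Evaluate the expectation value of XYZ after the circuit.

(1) The final state's coefficient on |100> equals 0.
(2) The observable XYZ averages to -sqrt(2)/2.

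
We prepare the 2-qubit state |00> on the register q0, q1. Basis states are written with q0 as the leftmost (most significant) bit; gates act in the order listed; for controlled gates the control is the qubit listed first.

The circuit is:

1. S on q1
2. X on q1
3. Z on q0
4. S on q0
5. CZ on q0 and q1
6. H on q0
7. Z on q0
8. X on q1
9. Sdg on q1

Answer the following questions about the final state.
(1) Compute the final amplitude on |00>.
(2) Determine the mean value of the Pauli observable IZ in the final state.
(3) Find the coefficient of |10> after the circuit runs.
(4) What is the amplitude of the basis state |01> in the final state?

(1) |00> carries amplitude sqrt(2)/2 in the final state.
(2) The expectation value of IZ is 1.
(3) The amplitude on |10> is -sqrt(2)/2.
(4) |01> carries amplitude 0 in the final state.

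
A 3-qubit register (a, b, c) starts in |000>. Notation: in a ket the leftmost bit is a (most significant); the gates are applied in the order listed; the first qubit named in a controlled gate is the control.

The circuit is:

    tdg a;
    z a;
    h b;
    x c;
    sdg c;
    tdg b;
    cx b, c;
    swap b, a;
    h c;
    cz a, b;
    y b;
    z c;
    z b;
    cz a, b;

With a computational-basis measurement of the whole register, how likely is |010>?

A full measurement returns |010> with probability 1/4.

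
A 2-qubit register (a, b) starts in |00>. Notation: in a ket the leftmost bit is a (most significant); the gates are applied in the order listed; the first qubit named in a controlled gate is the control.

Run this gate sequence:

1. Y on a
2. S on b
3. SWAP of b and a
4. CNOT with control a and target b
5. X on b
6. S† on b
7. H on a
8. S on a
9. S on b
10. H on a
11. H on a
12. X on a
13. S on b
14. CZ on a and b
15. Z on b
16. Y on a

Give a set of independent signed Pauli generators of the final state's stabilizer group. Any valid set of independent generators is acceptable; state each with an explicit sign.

The stabilizer group can be generated by -YI, +IZ, among other valid generating sets.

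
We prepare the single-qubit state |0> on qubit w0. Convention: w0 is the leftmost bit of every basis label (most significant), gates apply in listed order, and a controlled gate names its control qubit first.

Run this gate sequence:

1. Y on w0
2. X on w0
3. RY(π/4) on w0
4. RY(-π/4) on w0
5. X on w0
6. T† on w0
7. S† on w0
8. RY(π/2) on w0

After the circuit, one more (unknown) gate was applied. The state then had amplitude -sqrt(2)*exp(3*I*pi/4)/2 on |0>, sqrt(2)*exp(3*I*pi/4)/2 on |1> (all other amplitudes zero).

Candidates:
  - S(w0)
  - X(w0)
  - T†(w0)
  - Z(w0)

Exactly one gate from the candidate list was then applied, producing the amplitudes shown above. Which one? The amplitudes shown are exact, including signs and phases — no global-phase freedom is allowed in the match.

The unique candidate consistent with the amplitudes is X(w0). Key observation: the block from step 2 through step 5 cancels to the identity and can be dropped.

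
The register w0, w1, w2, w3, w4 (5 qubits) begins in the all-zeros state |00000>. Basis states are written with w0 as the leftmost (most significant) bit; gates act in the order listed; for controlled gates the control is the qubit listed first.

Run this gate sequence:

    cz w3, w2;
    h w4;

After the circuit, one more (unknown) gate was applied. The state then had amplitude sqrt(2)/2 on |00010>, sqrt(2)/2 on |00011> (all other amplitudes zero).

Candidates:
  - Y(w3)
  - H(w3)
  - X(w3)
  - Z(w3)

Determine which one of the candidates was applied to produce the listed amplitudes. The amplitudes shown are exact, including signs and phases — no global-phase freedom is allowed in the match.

It was X(w3) that produced the state shown.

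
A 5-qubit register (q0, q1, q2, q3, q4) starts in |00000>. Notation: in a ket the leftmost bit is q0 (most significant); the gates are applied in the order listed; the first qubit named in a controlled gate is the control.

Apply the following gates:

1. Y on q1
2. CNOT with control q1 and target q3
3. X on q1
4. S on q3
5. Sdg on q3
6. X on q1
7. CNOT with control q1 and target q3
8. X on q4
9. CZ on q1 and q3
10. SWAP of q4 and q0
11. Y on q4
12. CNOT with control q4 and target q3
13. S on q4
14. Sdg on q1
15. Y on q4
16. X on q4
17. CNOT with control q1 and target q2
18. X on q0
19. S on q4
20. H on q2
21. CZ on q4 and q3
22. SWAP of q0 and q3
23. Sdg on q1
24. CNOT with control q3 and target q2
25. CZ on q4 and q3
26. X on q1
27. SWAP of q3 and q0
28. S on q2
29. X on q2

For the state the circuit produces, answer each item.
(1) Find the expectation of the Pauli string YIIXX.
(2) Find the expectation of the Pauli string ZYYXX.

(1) In the final state, YIIXX has expectation 0. Key observation: steps 2-7 multiply out to the identity, so the circuit reduces to the remaining gates.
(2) The observable ZYYXX averages to 0.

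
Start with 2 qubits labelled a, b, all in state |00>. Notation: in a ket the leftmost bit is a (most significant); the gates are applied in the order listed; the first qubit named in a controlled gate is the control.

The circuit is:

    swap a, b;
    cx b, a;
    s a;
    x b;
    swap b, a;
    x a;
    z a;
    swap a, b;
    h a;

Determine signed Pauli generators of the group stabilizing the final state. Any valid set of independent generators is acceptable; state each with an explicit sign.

The stabilizer group can be generated by +XI, +IZ, among other valid generating sets.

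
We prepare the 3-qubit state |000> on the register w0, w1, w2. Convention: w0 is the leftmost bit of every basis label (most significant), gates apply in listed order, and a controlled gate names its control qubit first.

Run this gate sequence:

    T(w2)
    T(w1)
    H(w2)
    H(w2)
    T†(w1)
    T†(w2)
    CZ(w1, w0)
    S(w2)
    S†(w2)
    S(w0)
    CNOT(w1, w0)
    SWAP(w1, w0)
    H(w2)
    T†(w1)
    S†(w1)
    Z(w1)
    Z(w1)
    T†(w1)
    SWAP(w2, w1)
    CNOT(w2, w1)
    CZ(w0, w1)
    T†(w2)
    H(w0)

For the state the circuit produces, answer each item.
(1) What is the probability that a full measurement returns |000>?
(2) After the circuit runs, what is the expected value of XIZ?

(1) Outcome |000> occurs with probability 1/4.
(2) The observable XIZ averages to 1.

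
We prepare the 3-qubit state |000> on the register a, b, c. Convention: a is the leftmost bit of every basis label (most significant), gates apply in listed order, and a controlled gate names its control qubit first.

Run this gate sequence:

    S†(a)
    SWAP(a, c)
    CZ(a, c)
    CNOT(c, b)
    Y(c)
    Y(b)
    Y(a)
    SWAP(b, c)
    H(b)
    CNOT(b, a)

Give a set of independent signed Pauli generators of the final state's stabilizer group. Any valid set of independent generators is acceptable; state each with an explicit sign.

The final state is stabilized by the group generated by -XXI, -ZZI, -IIZ; other independent generating sets are equally valid.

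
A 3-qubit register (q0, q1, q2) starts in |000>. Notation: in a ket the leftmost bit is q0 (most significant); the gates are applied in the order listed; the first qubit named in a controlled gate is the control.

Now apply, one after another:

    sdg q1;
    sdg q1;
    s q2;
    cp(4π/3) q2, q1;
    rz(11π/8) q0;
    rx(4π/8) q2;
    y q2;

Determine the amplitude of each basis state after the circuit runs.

The resulting statevector has amplitude sqrt(2)*exp(5*I*pi/16)/2 on |000>, -sqrt(2)*exp(13*I*pi/16)/2 on |001>, and 0 on every other basis state.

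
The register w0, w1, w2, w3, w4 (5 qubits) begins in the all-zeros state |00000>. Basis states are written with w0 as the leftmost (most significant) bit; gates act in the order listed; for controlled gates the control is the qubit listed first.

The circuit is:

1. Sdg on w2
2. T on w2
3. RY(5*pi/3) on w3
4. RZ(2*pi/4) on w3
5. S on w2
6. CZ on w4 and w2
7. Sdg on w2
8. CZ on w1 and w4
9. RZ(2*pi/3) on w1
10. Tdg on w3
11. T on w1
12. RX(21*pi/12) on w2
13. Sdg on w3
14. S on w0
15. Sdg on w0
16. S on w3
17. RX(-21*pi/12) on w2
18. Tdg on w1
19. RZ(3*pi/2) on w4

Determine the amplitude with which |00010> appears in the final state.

The final state's coefficient on |00010> equals exp(11*I*pi/12)/2. Key observation: the block from step 11 through step 18 cancels to the identity and can be dropped.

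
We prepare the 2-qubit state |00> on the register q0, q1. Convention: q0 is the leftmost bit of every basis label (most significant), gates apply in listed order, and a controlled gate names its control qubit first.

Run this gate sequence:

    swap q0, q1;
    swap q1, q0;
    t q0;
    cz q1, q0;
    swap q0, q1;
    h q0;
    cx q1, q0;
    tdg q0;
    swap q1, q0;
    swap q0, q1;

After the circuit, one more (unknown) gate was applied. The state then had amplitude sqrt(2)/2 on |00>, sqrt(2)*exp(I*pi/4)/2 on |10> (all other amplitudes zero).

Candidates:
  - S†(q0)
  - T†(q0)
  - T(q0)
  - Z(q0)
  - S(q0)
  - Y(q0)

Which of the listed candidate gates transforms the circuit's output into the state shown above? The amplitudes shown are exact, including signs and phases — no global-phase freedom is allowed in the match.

It was S(q0) that produced the state shown.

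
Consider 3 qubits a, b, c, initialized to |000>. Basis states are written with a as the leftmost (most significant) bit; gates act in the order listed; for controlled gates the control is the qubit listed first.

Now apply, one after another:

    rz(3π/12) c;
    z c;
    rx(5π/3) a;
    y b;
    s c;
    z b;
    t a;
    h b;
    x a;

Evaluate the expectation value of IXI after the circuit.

The observable IXI averages to -1.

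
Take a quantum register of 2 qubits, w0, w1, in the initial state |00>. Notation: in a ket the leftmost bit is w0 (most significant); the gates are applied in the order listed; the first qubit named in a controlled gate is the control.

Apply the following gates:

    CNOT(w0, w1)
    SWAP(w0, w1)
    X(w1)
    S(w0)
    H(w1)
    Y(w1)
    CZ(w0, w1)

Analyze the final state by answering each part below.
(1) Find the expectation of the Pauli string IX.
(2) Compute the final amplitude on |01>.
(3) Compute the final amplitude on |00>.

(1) The observable IX averages to 1.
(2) The final state's coefficient on |01> equals sqrt(2)*I/2.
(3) |00> carries amplitude sqrt(2)*I/2 in the final state.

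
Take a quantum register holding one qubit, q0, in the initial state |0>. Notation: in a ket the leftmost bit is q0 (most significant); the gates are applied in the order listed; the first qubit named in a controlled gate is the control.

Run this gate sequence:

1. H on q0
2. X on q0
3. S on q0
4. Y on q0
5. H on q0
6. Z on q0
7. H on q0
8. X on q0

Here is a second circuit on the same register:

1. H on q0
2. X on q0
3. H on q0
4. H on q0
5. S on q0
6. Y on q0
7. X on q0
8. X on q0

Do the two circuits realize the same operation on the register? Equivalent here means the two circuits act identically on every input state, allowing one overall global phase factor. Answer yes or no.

Yes, they are equivalent — the unitaries differ by at most a global phase.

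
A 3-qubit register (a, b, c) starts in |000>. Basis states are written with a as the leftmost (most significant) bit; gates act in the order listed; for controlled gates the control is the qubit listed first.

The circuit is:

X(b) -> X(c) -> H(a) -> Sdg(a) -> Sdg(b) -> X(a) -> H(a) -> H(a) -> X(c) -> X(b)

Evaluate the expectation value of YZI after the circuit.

In the final state, YZI has expectation 1.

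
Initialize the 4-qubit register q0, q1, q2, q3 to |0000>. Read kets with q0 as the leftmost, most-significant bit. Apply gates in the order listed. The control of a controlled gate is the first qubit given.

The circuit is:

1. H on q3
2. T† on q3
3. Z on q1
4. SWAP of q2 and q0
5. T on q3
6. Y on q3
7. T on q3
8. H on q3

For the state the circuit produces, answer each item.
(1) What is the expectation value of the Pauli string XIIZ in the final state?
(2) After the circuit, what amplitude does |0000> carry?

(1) In the final state, XIIZ has expectation 0.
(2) The amplitude on |0000> is -I/2 + exp(3*I*pi/4)/2.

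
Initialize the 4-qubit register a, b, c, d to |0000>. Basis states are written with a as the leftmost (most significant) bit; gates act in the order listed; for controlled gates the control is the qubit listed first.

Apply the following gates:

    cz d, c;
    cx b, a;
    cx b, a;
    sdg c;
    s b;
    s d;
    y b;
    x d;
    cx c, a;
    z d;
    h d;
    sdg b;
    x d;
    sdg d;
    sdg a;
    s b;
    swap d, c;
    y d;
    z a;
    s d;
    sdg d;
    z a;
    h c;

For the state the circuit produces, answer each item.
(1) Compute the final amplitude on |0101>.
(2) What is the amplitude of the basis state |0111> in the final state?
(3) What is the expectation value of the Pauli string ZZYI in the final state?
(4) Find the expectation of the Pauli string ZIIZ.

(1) The final state's coefficient on |0101> equals -1/2 - I/2. Key observation: steps 2-3 multiply out to the identity, so the circuit reduces to the remaining gates.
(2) The amplitude on |0111> is -1/2 + I/2.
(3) The expectation value of ZZYI is 1.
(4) The expectation value of ZIIZ is -1.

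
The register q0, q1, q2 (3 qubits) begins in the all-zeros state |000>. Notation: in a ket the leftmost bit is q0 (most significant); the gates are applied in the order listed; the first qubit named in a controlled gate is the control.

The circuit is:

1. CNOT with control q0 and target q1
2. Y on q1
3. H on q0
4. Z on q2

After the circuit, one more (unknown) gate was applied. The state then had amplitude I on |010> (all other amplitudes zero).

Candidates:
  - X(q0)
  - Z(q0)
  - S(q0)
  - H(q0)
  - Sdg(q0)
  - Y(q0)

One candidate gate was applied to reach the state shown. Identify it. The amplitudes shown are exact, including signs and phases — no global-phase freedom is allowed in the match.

The unique candidate consistent with the amplitudes is H(q0).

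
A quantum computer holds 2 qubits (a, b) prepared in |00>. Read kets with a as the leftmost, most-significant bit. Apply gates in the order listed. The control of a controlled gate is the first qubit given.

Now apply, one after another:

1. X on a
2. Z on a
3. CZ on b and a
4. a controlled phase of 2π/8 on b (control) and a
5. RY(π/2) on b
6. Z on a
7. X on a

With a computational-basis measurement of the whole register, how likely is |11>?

Outcome |11> occurs with probability 0.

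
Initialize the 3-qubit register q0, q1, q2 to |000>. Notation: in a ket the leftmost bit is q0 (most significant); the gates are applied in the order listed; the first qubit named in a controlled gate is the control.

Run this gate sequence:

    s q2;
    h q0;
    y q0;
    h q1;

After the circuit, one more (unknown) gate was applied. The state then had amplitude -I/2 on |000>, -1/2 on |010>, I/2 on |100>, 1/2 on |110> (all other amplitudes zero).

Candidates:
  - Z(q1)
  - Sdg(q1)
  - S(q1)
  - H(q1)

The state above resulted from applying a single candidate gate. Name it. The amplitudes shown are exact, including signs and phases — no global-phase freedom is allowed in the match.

The unique candidate consistent with the amplitudes is Sdg(q1).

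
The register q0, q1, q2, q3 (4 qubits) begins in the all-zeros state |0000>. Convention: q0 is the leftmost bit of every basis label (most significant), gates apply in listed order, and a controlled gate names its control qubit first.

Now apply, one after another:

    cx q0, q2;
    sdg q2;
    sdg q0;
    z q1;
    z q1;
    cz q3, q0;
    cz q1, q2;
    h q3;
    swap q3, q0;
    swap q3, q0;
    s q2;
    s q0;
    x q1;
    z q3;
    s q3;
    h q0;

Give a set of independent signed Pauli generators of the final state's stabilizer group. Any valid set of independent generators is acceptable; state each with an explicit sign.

The stabilizer group can be generated by +XIII, -IIIY, -IZII, +IIZI, among other valid generating sets. Key observation: the block from step 9 through step 10 cancels to the identity and can be dropped.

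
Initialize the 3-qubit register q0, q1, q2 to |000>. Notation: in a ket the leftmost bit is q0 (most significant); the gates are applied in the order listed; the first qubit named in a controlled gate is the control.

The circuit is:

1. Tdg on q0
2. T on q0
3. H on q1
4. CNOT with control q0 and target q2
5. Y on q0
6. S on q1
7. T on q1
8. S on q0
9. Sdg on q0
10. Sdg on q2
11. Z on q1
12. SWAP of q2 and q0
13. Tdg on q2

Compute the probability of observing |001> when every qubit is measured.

Outcome |001> occurs with probability 1/2.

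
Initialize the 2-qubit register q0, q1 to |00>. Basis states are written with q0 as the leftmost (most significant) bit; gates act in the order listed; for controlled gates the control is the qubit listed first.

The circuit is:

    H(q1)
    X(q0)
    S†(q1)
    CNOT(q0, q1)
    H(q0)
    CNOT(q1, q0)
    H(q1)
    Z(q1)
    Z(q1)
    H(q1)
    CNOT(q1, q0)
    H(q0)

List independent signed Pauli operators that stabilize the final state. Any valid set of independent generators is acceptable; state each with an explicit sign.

The final state is stabilized by the group generated by +IY, -ZI; other independent generating sets are equally valid. Key observation: steps 5-12 multiply out to the identity, so the circuit reduces to the remaining gates.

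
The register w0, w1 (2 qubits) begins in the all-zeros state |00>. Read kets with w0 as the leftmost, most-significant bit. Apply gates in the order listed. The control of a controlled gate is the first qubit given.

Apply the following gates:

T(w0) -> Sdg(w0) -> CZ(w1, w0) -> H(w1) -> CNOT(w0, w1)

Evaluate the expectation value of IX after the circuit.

In the final state, IX has expectation 1.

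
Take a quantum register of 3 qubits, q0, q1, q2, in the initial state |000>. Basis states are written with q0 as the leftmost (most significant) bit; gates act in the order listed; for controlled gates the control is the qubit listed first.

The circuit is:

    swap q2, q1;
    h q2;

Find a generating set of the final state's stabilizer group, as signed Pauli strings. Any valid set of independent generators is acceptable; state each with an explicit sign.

One valid set of independent stabilizer generators is +IIX, +ZII, +IZI (any independent generating set of the same group is equally correct).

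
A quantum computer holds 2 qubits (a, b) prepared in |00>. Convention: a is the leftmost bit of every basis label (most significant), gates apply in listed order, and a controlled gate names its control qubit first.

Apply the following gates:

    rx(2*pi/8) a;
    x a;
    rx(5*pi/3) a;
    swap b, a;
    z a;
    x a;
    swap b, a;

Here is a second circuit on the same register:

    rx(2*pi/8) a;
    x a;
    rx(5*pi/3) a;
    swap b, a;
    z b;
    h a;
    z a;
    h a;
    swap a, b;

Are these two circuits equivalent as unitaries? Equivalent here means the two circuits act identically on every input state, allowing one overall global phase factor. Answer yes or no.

No: there is an input state on which the two circuits produce genuinely different outputs (not merely differing by a phase).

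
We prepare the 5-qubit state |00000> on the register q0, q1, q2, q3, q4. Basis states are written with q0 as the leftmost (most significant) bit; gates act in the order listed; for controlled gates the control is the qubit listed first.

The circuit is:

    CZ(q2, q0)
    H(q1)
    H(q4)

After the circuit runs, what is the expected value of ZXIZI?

In the final state, ZXIZI has expectation 1.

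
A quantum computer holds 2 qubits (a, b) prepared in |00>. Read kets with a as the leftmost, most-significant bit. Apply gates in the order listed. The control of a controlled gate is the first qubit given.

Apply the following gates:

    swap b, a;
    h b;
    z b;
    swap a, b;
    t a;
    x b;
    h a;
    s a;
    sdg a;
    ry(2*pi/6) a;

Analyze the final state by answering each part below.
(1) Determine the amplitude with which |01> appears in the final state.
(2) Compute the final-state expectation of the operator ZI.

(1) The amplitude on |01> is -1/4 + sqrt(3)/4 - sqrt(3)*exp(I*pi/4)/4 - exp(I*pi/4)/4. Key observation: the block from step 8 through step 9 cancels to the identity and can be dropped.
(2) In the final state, ZI has expectation -sqrt(2)/4.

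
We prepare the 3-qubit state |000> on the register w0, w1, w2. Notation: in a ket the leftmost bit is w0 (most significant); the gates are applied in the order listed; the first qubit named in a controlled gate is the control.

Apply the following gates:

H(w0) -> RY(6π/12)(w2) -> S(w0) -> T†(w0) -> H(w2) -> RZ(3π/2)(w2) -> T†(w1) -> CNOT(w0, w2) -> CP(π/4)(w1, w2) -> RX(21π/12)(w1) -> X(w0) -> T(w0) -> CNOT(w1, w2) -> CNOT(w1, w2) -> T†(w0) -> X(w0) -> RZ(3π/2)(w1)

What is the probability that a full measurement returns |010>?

Outcome |010> occurs with probability 1/4 - sqrt(2)/8. Key observation: the block from step 11 through step 16 cancels to the identity and can be dropped.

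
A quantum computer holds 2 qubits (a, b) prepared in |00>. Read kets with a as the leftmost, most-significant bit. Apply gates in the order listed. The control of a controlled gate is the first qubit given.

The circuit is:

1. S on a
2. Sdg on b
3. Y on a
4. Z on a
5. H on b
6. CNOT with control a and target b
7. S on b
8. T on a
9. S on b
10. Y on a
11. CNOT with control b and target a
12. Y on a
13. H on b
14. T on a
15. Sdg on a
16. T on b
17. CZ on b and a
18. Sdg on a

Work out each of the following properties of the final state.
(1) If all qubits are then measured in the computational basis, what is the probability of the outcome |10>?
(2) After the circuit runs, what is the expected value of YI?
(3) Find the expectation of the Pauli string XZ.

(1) A full measurement returns |10> with probability 1/4.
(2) The expectation value of YI is -sqrt(2)/2.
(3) The observable XZ averages to 0.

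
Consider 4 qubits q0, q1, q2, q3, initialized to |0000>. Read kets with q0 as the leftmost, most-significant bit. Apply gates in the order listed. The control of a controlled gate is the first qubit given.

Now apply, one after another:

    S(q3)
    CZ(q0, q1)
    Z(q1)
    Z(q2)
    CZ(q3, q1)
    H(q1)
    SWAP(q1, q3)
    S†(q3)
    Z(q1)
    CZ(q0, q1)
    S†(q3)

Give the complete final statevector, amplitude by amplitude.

The resulting statevector has amplitude sqrt(2)/2 on |0000>, -sqrt(2)/2 on |0001>, and 0 on every other basis state.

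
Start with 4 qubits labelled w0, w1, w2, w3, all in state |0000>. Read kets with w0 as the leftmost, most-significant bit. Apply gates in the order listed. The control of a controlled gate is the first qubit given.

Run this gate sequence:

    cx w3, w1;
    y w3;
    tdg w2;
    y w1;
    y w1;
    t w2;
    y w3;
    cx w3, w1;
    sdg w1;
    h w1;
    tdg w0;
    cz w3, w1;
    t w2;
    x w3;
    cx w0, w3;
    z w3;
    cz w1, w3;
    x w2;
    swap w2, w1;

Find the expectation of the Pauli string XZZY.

The expectation value of XZZY is 0. Key observation: gates 1-8 undo each other exactly, leaving only the rest of the circuit to track.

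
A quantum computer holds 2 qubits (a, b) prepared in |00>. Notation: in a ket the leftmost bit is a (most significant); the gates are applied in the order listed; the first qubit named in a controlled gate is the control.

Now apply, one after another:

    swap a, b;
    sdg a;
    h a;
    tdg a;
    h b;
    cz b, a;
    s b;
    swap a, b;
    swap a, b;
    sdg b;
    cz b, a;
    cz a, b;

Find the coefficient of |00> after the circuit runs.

|00> carries amplitude 1/2 in the final state. Key observation: the block from step 6 through step 11 cancels to the identity and can be dropped.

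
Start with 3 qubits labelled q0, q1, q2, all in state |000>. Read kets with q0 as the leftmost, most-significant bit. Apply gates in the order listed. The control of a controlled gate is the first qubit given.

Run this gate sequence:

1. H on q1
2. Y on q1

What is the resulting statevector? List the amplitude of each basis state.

After the circuit, the state carries amplitude -sqrt(2)*I/2 on |000>, sqrt(2)*I/2 on |010>, and 0 on every other basis state.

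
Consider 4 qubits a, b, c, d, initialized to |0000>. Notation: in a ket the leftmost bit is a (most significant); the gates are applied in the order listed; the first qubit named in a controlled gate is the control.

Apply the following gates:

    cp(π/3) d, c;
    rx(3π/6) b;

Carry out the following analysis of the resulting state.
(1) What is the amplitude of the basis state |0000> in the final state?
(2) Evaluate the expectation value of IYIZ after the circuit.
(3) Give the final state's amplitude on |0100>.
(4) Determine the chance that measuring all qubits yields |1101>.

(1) The amplitude on |0000> is sqrt(2)/2.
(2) The expectation value of IYIZ is -1.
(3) The amplitude on |0100> is -sqrt(2)*I/2.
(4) Outcome |1101> occurs with probability 0.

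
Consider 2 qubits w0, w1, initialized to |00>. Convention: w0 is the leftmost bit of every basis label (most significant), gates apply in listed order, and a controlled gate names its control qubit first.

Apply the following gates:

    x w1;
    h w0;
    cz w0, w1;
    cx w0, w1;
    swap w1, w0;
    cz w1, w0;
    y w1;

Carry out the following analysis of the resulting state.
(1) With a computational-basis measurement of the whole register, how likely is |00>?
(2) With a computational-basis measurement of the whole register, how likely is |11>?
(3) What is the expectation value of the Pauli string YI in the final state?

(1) Outcome |00> occurs with probability 1/2.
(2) The probability of measuring |11> is 1/2.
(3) The expectation value of YI is 0.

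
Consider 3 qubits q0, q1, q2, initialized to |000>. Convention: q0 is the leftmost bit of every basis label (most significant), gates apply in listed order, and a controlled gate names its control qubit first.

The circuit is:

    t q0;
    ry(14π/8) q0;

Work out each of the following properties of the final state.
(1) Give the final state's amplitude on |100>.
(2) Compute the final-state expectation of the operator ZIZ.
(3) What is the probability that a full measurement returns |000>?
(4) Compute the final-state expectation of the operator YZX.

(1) |100> carries amplitude sqrt(2 - sqrt(2))/2 in the final state.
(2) The observable ZIZ averages to sqrt(2)/2.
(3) Outcome |000> occurs with probability sqrt(2)/4 + 1/2.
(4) The observable YZX averages to 0.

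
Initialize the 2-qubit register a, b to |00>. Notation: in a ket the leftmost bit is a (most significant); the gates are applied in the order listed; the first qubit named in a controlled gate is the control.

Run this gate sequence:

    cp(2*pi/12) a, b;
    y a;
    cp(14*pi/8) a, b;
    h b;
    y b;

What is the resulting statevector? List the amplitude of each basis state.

After the circuit, the state carries amplitude 0 on |00>, 0 on |01>, sqrt(2)/2 on |10>, -sqrt(2)/2 on |11>.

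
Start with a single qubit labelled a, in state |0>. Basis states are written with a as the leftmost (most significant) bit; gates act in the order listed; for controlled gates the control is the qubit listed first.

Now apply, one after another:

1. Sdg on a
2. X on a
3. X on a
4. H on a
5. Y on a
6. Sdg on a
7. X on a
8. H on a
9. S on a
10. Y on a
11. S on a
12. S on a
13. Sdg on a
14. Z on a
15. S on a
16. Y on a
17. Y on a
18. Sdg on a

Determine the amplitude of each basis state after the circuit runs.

The resulting statevector has amplitude 1/2 + I/2 on |0>, 1/2 - I/2 on |1>. Key observation: steps 12-13 multiply out to the identity, so the circuit reduces to the remaining gates.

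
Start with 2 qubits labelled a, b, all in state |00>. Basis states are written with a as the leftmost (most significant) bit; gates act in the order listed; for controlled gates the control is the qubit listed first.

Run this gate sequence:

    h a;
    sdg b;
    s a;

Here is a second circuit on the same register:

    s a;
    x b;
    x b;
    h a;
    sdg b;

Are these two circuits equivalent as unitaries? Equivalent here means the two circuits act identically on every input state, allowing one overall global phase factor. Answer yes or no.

No: there is an input state on which the two circuits produce genuinely different outputs (not merely differing by a phase).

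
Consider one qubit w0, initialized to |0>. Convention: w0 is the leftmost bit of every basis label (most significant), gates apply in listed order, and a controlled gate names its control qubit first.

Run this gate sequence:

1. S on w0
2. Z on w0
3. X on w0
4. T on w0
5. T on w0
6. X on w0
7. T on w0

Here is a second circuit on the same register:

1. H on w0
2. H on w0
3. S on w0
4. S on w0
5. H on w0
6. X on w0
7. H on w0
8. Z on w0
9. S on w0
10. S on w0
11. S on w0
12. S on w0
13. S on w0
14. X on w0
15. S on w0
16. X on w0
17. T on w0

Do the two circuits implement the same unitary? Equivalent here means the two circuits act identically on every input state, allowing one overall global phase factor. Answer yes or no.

Yes — the two circuits implement the same unitary up to a global phase.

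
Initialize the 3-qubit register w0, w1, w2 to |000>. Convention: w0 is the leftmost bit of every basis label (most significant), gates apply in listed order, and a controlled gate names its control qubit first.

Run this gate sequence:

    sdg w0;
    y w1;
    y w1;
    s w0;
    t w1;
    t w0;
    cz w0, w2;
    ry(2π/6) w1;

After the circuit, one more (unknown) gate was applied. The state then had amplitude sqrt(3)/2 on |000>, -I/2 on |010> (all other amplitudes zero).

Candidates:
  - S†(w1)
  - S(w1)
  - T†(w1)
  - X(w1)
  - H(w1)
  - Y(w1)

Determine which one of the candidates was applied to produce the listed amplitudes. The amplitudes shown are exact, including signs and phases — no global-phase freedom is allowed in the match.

The unique candidate consistent with the amplitudes is S†(w1). Key observation: the block from step 1 through step 4 cancels to the identity and can be dropped.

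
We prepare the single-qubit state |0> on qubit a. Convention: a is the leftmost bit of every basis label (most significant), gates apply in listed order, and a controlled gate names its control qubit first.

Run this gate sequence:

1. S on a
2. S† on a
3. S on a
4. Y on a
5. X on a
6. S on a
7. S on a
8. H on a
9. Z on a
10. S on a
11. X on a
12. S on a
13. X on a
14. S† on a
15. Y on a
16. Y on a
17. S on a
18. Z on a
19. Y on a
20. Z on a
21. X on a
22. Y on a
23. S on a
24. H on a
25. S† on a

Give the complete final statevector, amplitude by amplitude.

The resulting statevector has amplitude 1/2 - I/2 on |0>, 1/2 - I/2 on |1>.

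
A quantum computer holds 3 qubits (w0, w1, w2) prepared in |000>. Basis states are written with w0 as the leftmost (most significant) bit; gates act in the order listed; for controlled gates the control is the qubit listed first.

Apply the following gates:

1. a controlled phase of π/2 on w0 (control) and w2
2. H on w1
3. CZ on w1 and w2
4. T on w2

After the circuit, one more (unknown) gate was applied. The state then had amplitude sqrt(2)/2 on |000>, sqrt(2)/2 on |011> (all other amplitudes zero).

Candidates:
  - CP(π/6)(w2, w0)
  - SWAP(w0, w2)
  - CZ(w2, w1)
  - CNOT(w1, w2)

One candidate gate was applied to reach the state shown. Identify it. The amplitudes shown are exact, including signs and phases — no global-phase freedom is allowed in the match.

It was CNOT(w1, w2) that produced the state shown.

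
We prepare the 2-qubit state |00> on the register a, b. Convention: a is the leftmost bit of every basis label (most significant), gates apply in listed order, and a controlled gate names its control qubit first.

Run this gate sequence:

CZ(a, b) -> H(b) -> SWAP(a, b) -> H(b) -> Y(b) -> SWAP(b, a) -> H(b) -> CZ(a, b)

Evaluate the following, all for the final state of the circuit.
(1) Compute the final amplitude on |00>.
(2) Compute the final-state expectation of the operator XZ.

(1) The final state's coefficient on |00> equals -sqrt(2)*I/2.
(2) The observable XZ averages to -1.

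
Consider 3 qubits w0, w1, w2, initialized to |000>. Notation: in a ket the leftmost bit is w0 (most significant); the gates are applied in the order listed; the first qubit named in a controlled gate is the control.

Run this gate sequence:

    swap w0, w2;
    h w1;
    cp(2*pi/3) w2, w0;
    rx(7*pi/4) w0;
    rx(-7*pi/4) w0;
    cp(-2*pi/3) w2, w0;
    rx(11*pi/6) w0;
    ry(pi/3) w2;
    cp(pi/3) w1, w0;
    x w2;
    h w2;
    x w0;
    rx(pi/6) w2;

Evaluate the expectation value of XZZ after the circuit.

In the final state, XZZ has expectation 3*sqrt(3)/32. Key observation: steps 3-6 multiply out to the identity, so the circuit reduces to the remaining gates.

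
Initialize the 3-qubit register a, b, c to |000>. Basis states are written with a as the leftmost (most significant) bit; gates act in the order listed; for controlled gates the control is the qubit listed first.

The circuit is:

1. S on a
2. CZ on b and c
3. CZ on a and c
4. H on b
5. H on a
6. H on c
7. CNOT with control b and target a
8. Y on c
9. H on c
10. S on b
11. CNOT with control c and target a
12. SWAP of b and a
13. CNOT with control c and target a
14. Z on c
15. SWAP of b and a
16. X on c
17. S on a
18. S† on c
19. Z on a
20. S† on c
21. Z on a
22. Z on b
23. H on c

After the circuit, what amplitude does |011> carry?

The final state's coefficient on |011> equals -sqrt(2)*I/4.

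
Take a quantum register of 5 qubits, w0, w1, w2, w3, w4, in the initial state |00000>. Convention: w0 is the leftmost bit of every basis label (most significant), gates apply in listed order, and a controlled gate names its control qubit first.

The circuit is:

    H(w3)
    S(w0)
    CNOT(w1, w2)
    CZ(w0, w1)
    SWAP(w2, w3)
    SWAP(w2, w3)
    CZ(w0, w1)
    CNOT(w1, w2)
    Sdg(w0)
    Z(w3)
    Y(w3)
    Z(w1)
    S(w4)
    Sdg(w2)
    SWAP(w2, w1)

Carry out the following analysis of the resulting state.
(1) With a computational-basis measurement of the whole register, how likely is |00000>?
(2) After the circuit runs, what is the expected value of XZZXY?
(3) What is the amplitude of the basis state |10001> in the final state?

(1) The probability of measuring |00000> is 1/2. Key observation: the block from step 3 through step 8 cancels to the identity and can be dropped.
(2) In the final state, XZZXY has expectation 0.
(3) The amplitude on |10001> is 0.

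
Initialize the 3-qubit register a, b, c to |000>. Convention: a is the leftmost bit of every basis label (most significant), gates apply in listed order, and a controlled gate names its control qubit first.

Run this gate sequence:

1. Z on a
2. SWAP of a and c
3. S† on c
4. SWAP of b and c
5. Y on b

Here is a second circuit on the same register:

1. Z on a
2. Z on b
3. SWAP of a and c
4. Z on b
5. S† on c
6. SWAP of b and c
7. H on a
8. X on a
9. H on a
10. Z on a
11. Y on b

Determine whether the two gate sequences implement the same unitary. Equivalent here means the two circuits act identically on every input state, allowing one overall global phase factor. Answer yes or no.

Yes, they are equivalent — the unitaries differ by at most a global phase.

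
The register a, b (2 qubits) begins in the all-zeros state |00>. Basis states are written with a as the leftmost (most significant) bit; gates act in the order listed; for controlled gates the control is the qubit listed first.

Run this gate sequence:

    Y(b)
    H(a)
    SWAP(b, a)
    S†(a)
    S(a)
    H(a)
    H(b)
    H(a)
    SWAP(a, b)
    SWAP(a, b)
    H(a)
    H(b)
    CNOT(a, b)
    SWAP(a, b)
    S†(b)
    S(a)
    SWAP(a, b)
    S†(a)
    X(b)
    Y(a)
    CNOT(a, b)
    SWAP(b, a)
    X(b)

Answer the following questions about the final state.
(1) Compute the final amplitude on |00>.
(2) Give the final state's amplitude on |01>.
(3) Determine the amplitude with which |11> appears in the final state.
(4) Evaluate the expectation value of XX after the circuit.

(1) |00> carries amplitude -1/2 in the final state. Key observation: steps 7-12 multiply out to the identity, so the circuit reduces to the remaining gates.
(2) |01> carries amplitude I/2 in the final state.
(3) |11> carries amplitude 1/2 in the final state.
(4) The observable XX averages to -1.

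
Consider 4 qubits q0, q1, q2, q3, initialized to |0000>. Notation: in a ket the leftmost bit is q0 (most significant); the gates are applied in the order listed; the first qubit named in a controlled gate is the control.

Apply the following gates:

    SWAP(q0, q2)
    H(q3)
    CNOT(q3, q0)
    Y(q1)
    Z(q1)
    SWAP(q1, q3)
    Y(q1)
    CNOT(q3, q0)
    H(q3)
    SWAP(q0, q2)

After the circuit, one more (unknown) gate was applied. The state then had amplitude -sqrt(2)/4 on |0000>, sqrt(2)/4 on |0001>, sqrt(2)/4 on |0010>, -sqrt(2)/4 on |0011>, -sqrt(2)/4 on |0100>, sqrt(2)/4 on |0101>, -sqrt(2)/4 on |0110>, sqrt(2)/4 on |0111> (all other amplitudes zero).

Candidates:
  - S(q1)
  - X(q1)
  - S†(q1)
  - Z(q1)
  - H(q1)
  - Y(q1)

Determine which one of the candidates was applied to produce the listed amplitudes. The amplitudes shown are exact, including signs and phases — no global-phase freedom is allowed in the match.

The unique candidate consistent with the amplitudes is H(q1).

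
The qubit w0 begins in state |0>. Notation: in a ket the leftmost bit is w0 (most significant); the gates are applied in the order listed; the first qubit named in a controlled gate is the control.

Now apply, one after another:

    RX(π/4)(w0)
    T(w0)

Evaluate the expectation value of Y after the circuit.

In the final state, Y has expectation -1/2.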